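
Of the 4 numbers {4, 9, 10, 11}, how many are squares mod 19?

(4/19) = +1 → QR.
(9/19) = +1 → QR.
(10/19) = -1 → non-residue.
(11/19) = +1 → QR.
Total quadratic residues among the 4: 3.

3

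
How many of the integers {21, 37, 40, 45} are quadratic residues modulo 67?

3

(21/67) = +1 → QR.
(37/67) = +1 → QR.
(40/67) = +1 → QR.
(45/67) = -1 → non-residue.
Total quadratic residues among the 4: 3.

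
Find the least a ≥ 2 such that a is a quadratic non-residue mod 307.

2

(2/307) = −1, so 2 is the smallest positive non-residue mod 307.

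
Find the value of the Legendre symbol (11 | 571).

1

Reciprocity: 11 ≡ 3 and 571 ≡ 3 (mod 4), so (11/571) = −(571/11).
Reduce top mod 11: now compute (10/11).
Pull out 2: since 11 ≡ 3 (mod 8), (2/11) = -1.
Reciprocity: 5 ≡ 1 and 11 ≡ 3 (mod 4), so (5/11) = +(11/5).
Reduce top mod 5: now compute (1/5).
Reached (1/5) = 1. Collecting the sign flips along the way, the symbol is +1.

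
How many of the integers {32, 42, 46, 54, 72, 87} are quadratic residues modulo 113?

3

(32/113) = +1 → QR.
(42/113) = -1 → non-residue.
(46/113) = -1 → non-residue.
(54/113) = -1 → non-residue.
(72/113) = +1 → QR.
(87/113) = +1 → QR.
Total quadratic residues among the 6: 3.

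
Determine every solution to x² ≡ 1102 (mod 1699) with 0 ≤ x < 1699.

Since 1699 ≡ 3 (mod 4), a square root of 1102 is 1102^((1699+1)/4) = 1102^425 mod 1699.
Repeated squaring: 1102^2≡1318, 1102^4≡746, 1102^8≡943, 1102^16≡672, 1102^32≡1349, 1102^64≡172, 1102^128≡701, 1102^256≡390 (mod 1699).
1102^425 = 1102^(256+128+32+8+1) ≡ 1521 (mod 1699).
Check: 1521² = 2313441 ≡ 1102 (mod 1699). The two roots are 178 and 1521.

178, 1521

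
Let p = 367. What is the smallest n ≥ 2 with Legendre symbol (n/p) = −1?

3

(2/367) = +1, so 2 is a residue.
(3/367) = −1, so 3 is the smallest positive non-residue mod 367.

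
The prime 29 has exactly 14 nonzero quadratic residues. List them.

Square k = 1,…,14 (k and 29−k give the same square):
1²=1, 2²=4, 3²=9, 4²=16, 5²=25, 6²≡7, 7²≡20, 8²≡6, 9²≡23, 10²≡13, 11²≡5, 12²≡28, 13²≡24, 14²≡22 (mod 29).
So the quadratic residues mod 29 are {1, 4, 5, 6, 7, 9, 13, 16, 20, 22, 23, 24, 25, 28}.

1,4,5,6,7,9,13,16,20,22,23,24,25,28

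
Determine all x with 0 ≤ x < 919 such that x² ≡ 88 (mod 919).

Since 919 ≡ 3 (mod 4), a square root of 88 is 88^((919+1)/4) = 88^230 mod 919.
Repeated squaring: 88^2≡392, 88^4≡191, 88^8≡640, 88^16≡645, 88^32≡637, 88^64≡490, 88^128≡241 (mod 919).
88^230 = 88^(128+64+32+4+2) ≡ 278 (mod 919).
Check: 278² = 77284 ≡ 88 (mod 919). The two roots are 278 and 641.

278, 641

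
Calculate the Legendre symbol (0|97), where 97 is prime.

Top reduces to 0: gcd > 1, so the symbol is 0.

0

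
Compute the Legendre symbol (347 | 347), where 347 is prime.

0

First reduce: 347 ≡ 0 (mod 347).
Top reduces to 0: gcd > 1, so the symbol is 0.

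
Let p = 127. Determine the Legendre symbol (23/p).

-1

Reciprocity: 23 ≡ 3 and 127 ≡ 3 (mod 4), so (23/127) = −(127/23).
Reduce top mod 23: now compute (12/23).
Pull out 2^2: since 23 ≡ 7 (mod 8), (2/23) = +1, so (2/23)^2 = +1.
Reciprocity: 3 ≡ 3 and 23 ≡ 3 (mod 4), so (3/23) = −(23/3).
Reduce top mod 3: now compute (2/3).
Pull out 2: since 3 ≡ 3 (mod 8), (2/3) = -1.
Reached (1/3) = 1. Collecting the sign flips along the way, the symbol is -1.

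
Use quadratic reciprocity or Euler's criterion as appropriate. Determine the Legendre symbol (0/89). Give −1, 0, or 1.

Top reduces to 0: gcd > 1, so the symbol is 0.

0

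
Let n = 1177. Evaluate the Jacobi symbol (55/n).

0

Reciprocity: 55 ≡ 3 and 1177 ≡ 1 (mod 4), so (55/1177) = +(1177/55).
Reduce top mod 55: now compute (22/55).
Pull out 2: since 55 ≡ 7 (mod 8), (2/55) = +1.
Reciprocity: 11 ≡ 3 and 55 ≡ 3 (mod 4), so (11/55) = −(55/11).
Reduce top mod 11: now compute (0/11).
Top reduces to 0: gcd > 1, so the symbol is 0.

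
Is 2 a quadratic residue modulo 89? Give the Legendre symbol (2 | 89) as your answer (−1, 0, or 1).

1

Euler's criterion: (2/89) ≡ 2^44 (mod 89).
2^2 ≡ 4 (mod 89)
2^4 ≡ 16 (mod 89)
2^8 ≡ 78 (mod 89)
2^16 ≡ 32 (mod 89)
2^32 ≡ 45 (mod 89)
2^44 = 2^(32+8+4) ≡ 1 (mod 89).
Result is 1, so (2/89) = 1.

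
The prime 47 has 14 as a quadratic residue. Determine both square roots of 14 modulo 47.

Since 47 ≡ 3 (mod 4), a square root of 14 is 14^((47+1)/4) = 14^12 mod 47.
Repeated squaring: 14^2≡8, 14^4≡17, 14^8≡7 (mod 47).
14^12 = 14^(8+4) ≡ 25 (mod 47).
Check: 25² = 625 ≡ 14 (mod 47). The two roots are 22 and 25.

22, 25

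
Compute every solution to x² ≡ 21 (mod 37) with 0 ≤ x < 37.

13, 24

37 ≡ 1 (mod 4), so we find a root by search.
Trying successive values, 13² = 169 ≡ 21 (mod 37). The other root is 37 − 13 = 24.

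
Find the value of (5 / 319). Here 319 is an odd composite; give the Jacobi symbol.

1

Reciprocity: 5 ≡ 1 and 319 ≡ 3 (mod 4), so (5/319) = +(319/5).
Reduce top mod 5: now compute (4/5).
Pull out 2^2: since 5 ≡ 5 (mod 8), (2/5) = -1, so (2/5)^2 = +1.
Reached (1/5) = 1. Collecting the sign flips along the way, the symbol is +1.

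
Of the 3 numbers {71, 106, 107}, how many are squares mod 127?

(71/127) = +1 → QR.
(106/127) = -1 → non-residue.
(107/127) = +1 → QR.
Total quadratic residues among the 3: 2.

2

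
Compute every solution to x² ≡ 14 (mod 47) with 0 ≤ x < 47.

Since 47 ≡ 3 (mod 4), a square root of 14 is 14^((47+1)/4) = 14^12 mod 47.
Repeated squaring: 14^2≡8, 14^4≡17, 14^8≡7 (mod 47).
14^12 = 14^(8+4) ≡ 25 (mod 47).
Check: 25² = 625 ≡ 14 (mod 47). The two roots are 22 and 25.

22, 25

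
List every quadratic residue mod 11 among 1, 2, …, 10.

Square k = 1,…,5 (k and 11−k give the same square):
1²=1, 2²=4, 3²=9, 4²≡5, 5²≡3 (mod 11).
So the quadratic residues mod 11 are {1, 3, 4, 5, 9}.

1 3 4 5 9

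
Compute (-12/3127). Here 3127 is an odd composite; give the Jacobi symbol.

First reduce: -12 ≡ 3115 (mod 3127).
Reciprocity: 3115 ≡ 3 and 3127 ≡ 3 (mod 4), so (3115/3127) = −(3127/3115).
Reduce top mod 3115: now compute (12/3115).
Pull out 2^2: since 3115 ≡ 3 (mod 8), (2/3115) = -1, so (2/3115)^2 = +1.
Reciprocity: 3 ≡ 3 and 3115 ≡ 3 (mod 4), so (3/3115) = −(3115/3).
Reduce top mod 3: now compute (1/3).
Reached (1/3) = 1. Collecting the sign flips along the way, the symbol is +1.

1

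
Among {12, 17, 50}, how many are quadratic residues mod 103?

(12/103) = -1 → non-residue.
(17/103) = +1 → QR.
(50/103) = +1 → QR.
Total quadratic residues among the 3: 2.

2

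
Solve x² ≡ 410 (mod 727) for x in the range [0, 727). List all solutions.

113, 614

Since 727 ≡ 3 (mod 4), a square root of 410 is 410^((727+1)/4) = 410^182 mod 727.
Repeated squaring: 410^2≡163, 410^4≡397, 410^8≡577, 410^16≡690, 410^32≡642, 410^64≡682, 410^128≡571 (mod 727).
410^182 = 410^(128+32+16+4+2) ≡ 113 (mod 727).
Check: 113² = 12769 ≡ 410 (mod 727). The two roots are 113 and 614.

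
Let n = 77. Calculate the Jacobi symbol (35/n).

0

Reciprocity: 35 ≡ 3 and 77 ≡ 1 (mod 4), so (35/77) = +(77/35).
Reduce top mod 35: now compute (7/35).
Reciprocity: 7 ≡ 3 and 35 ≡ 3 (mod 4), so (7/35) = −(35/7).
Reduce top mod 7: now compute (0/7).
Top reduces to 0: gcd > 1, so the symbol is 0.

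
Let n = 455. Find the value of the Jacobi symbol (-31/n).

-1

First reduce: -31 ≡ 424 (mod 455).
Pull out 2^3: since 455 ≡ 7 (mod 8), (2/455) = +1, so (2/455)^3 = +1.
Reciprocity: 53 ≡ 1 and 455 ≡ 3 (mod 4), so (53/455) = +(455/53).
Reduce top mod 53: now compute (31/53).
Reciprocity: 31 ≡ 3 and 53 ≡ 1 (mod 4), so (31/53) = +(53/31).
Reduce top mod 31: now compute (22/31).
Pull out 2: since 31 ≡ 7 (mod 8), (2/31) = +1.
Reciprocity: 11 ≡ 3 and 31 ≡ 3 (mod 4), so (11/31) = −(31/11).
Reduce top mod 11: now compute (9/11).
Reciprocity: 9 ≡ 1 and 11 ≡ 3 (mod 4), so (9/11) = +(11/9).
Reduce top mod 9: now compute (2/9).
Pull out 2: since 9 ≡ 1 (mod 8), (2/9) = +1.
Reached (1/9) = 1. Collecting the sign flips along the way, the symbol is -1.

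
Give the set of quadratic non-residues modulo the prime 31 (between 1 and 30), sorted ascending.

Square k = 1,…,15 (k and 31−k give the same square):
1²=1, 2²=4, 3²=9, 4²=16, 5²=25, 6²≡5, 7²≡18, 8²≡2, 9²≡19, 10²≡7, 11²≡28, 12²≡20, 13²≡14, 14²≡10, 15²≡8 (mod 31).
The residues are {1, 2, 4, 5, 7, 8, 9, 10, 14, 16, 18, 19, 20, 25, 28}; the non-residues are the remaining 15 nonzero classes.

3 6 11 12 13 15 17 21 22 23 24 26 27 29 30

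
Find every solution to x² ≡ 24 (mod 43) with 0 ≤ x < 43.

14, 29

Since 43 ≡ 3 (mod 4), a square root of 24 is 24^((43+1)/4) = 24^11 mod 43.
Repeated squaring: 24^2≡17, 24^4≡31, 24^8≡15 (mod 43).
24^11 = 24^(8+2+1) ≡ 14 (mod 43).
Check: 14² = 196 ≡ 24 (mod 43). The two roots are 14 and 29.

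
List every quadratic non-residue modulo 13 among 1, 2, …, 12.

2, 5, 6, 7, 8, 11

Square k = 1,…,6 (k and 13−k give the same square):
1²=1, 2²=4, 3²=9, 4²≡3, 5²≡12, 6²≡10 (mod 13).
The residues are {1, 3, 4, 9, 10, 12}; the non-residues are the remaining 6 nonzero classes.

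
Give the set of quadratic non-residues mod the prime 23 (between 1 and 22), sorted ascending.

5 7 10 11 14 15 17 19 20 21 22

Square k = 1,…,11 (k and 23−k give the same square):
1²=1, 2²=4, 3²=9, 4²=16, 5²≡2, 6²≡13, 7²≡3, 8²≡18, 9²≡12, 10²≡8, 11²≡6 (mod 23).
The residues are {1, 2, 3, 4, 6, 8, 9, 12, 13, 16, 18}; the non-residues are the remaining 11 nonzero classes.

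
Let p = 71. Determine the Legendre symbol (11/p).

Euler's criterion: (11/71) ≡ 11^35 (mod 71).
11^2 ≡ 50 (mod 71)
11^4 ≡ 15 (mod 71)
11^8 ≡ 12 (mod 71)
11^16 ≡ 2 (mod 71)
11^32 ≡ 4 (mod 71)
11^35 = 11^(32+2+1) ≡ 70 (mod 71).
Result is 70 ≡ −1, so (11/71) = −1.

-1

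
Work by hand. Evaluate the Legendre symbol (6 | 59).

-1

Pull out 2: since 59 ≡ 3 (mod 8), (2/59) = -1.
Reciprocity: 3 ≡ 3 and 59 ≡ 3 (mod 4), so (3/59) = −(59/3).
Reduce top mod 3: now compute (2/3).
Pull out 2: since 3 ≡ 3 (mod 8), (2/3) = -1.
Reached (1/3) = 1. Collecting the sign flips along the way, the symbol is -1.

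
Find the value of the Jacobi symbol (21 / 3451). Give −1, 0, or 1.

Reciprocity: 21 ≡ 1 and 3451 ≡ 3 (mod 4), so (21/3451) = +(3451/21).
Reduce top mod 21: now compute (7/21).
Reciprocity: 7 ≡ 3 and 21 ≡ 1 (mod 4), so (7/21) = +(21/7).
Reduce top mod 7: now compute (0/7).
Top reduces to 0: gcd > 1, so the symbol is 0.

0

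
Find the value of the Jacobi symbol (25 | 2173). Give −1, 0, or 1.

Reciprocity: 25 ≡ 1 and 2173 ≡ 1 (mod 4), so (25/2173) = +(2173/25).
Reduce top mod 25: now compute (23/25).
Reciprocity: 23 ≡ 3 and 25 ≡ 1 (mod 4), so (23/25) = +(25/23).
Reduce top mod 23: now compute (2/23).
Pull out 2: since 23 ≡ 7 (mod 8), (2/23) = +1.
Reached (1/23) = 1. Collecting the sign flips along the way, the symbol is +1.

1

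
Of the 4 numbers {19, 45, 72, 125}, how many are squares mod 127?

2

(19/127) = +1 → QR.
(45/127) = -1 → non-residue.
(72/127) = +1 → QR.
(125/127) = -1 → non-residue.
Total quadratic residues among the 4: 2.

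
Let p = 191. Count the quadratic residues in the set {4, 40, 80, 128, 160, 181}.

(4/191) = +1 → QR.
(40/191) = +1 → QR.
(80/191) = +1 → QR.
(128/191) = +1 → QR.
(160/191) = +1 → QR.
(181/191) = -1 → non-residue.
Total quadratic residues among the 6: 5.

5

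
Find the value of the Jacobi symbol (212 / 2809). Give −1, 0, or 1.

Pull out 2^2: since 2809 ≡ 1 (mod 8), (2/2809) = +1, so (2/2809)^2 = +1.
Reciprocity: 53 ≡ 1 and 2809 ≡ 1 (mod 4), so (53/2809) = +(2809/53).
Reduce top mod 53: now compute (0/53).
Top reduces to 0: gcd > 1, so the symbol is 0.

0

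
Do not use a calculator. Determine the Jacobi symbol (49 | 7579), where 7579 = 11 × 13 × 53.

Reciprocity: 49 ≡ 1 and 7579 ≡ 3 (mod 4), so (49/7579) = +(7579/49).
Reduce top mod 49: now compute (33/49).
Reciprocity: 33 ≡ 1 and 49 ≡ 1 (mod 4), so (33/49) = +(49/33).
Reduce top mod 33: now compute (16/33).
Pull out 2^4: since 33 ≡ 1 (mod 8), (2/33) = +1, so (2/33)^4 = +1.
Reached (1/33) = 1. Collecting the sign flips along the way, the symbol is +1.

1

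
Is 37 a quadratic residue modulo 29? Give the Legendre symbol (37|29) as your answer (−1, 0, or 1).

Euler's criterion: (37/29) ≡ 8^14 (mod 29).
8^2 ≡ 6 (mod 29)
8^4 ≡ 7 (mod 29)
8^8 ≡ 20 (mod 29)
8^14 = 8^(8+4+2) ≡ 28 (mod 29).
Result is 28 ≡ −1, so (37/29) = −1.

-1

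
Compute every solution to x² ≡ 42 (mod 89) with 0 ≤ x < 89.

24, 65

89 ≡ 1 (mod 4), so we find a root by search.
Trying successive values, 24² = 576 ≡ 42 (mod 89). The other root is 89 − 24 = 65.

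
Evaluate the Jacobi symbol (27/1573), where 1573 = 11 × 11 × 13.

Reciprocity: 27 ≡ 3 and 1573 ≡ 1 (mod 4), so (27/1573) = +(1573/27).
Reduce top mod 27: now compute (7/27).
Reciprocity: 7 ≡ 3 and 27 ≡ 3 (mod 4), so (7/27) = −(27/7).
Reduce top mod 7: now compute (6/7).
Pull out 2: since 7 ≡ 7 (mod 8), (2/7) = +1.
Reciprocity: 3 ≡ 3 and 7 ≡ 3 (mod 4), so (3/7) = −(7/3).
Reduce top mod 3: now compute (1/3).
Reached (1/3) = 1. Collecting the sign flips along the way, the symbol is +1.

1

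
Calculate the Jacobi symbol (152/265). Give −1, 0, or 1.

-1

Pull out 2^3: since 265 ≡ 1 (mod 8), (2/265) = +1, so (2/265)^3 = +1.
Reciprocity: 19 ≡ 3 and 265 ≡ 1 (mod 4), so (19/265) = +(265/19).
Reduce top mod 19: now compute (18/19).
Pull out 2: since 19 ≡ 3 (mod 8), (2/19) = -1.
Reciprocity: 9 ≡ 1 and 19 ≡ 3 (mod 4), so (9/19) = +(19/9).
Reduce top mod 9: now compute (1/9).
Reached (1/9) = 1. Collecting the sign flips along the way, the symbol is -1.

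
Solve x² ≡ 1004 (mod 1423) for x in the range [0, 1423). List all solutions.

Since 1423 ≡ 3 (mod 4), a square root of 1004 is 1004^((1423+1)/4) = 1004^356 mod 1423.
Repeated squaring: 1004^2≡532, 1004^4≡1270, 1004^8≡641, 1004^16≡1057, 1004^32≡194, 1004^64≡638, 1004^128≡66, 1004^256≡87 (mod 1423).
1004^356 = 1004^(256+64+32+4) ≡ 386 (mod 1423).
Check: 386² = 148996 ≡ 1004 (mod 1423). The two roots are 386 and 1037.

386, 1037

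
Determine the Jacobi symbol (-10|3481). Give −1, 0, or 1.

1

First reduce: -10 ≡ 3471 (mod 3481).
Reciprocity: 3471 ≡ 3 and 3481 ≡ 1 (mod 4), so (3471/3481) = +(3481/3471).
Reduce top mod 3471: now compute (10/3471).
Pull out 2: since 3471 ≡ 7 (mod 8), (2/3471) = +1.
Reciprocity: 5 ≡ 1 and 3471 ≡ 3 (mod 4), so (5/3471) = +(3471/5).
Reduce top mod 5: now compute (1/5).
Reached (1/5) = 1. Collecting the sign flips along the way, the symbol is +1.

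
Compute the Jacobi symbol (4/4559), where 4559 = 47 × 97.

Pull out 2^2: since 4559 ≡ 7 (mod 8), (2/4559) = +1, so (2/4559)^2 = +1.
Reached (1/4559) = 1. Collecting the sign flips along the way, the symbol is +1.

1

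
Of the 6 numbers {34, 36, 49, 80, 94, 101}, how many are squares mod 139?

(34/139) = +1 → QR.
(36/139) = +1 → QR.
(49/139) = +1 → QR.
(80/139) = +1 → QR.
(94/139) = -1 → non-residue.
(101/139) = -1 → non-residue.
Total quadratic residues among the 6: 4.

4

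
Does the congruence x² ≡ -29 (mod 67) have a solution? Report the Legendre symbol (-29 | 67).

-1

Euler's criterion: (-29/67) ≡ 38^33 (mod 67).
38^2 ≡ 37 (mod 67)
38^4 ≡ 29 (mod 67)
38^8 ≡ 37 (mod 67)
38^16 ≡ 29 (mod 67)
38^32 ≡ 37 (mod 67)
38^33 = 38^(32+1) ≡ 66 (mod 67).
Result is 66 ≡ −1, so (-29/67) = −1.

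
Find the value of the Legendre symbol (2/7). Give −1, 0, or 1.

Pull out 2: since 7 ≡ 7 (mod 8), (2/7) = +1.
Reached (1/7) = 1. Collecting the sign flips along the way, the symbol is +1.

1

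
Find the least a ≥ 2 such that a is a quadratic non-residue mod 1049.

3

(2/1049) = +1, so 2 is a residue.
(3/1049) = −1, so 3 is the smallest positive non-residue mod 1049.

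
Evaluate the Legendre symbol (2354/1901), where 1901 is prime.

1

First reduce: 2354 ≡ 453 (mod 1901).
Reciprocity: 453 ≡ 1 and 1901 ≡ 1 (mod 4), so (453/1901) = +(1901/453).
Reduce top mod 453: now compute (89/453).
Reciprocity: 89 ≡ 1 and 453 ≡ 1 (mod 4), so (89/453) = +(453/89).
Reduce top mod 89: now compute (8/89).
Pull out 2^3: since 89 ≡ 1 (mod 8), (2/89) = +1, so (2/89)^3 = +1.
Reached (1/89) = 1. Collecting the sign flips along the way, the symbol is +1.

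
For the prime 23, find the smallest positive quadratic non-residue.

5

(2/23) = +1, so 2 is a residue.
(3/23) = +1, so 3 is a residue.
(4/23) = +1, so 4 is a residue.
(5/23) = −1, so 5 is the smallest positive non-residue mod 23.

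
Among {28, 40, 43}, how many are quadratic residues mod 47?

1

(28/47) = +1 → QR.
(40/47) = -1 → non-residue.
(43/47) = -1 → non-residue.
Total quadratic residues among the 3: 1.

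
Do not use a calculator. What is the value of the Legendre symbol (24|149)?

Pull out 2^3: since 149 ≡ 5 (mod 8), (2/149) = -1, so (2/149)^3 = -1.
Reciprocity: 3 ≡ 3 and 149 ≡ 1 (mod 4), so (3/149) = +(149/3).
Reduce top mod 3: now compute (2/3).
Pull out 2: since 3 ≡ 3 (mod 8), (2/3) = -1.
Reached (1/3) = 1. Collecting the sign flips along the way, the symbol is +1.

1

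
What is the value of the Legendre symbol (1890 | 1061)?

1

First reduce: 1890 ≡ 829 (mod 1061).
Reciprocity: 829 ≡ 1 and 1061 ≡ 1 (mod 4), so (829/1061) = +(1061/829).
Reduce top mod 829: now compute (232/829).
Pull out 2^3: since 829 ≡ 5 (mod 8), (2/829) = -1, so (2/829)^3 = -1.
Reciprocity: 29 ≡ 1 and 829 ≡ 1 (mod 4), so (29/829) = +(829/29).
Reduce top mod 29: now compute (17/29).
Reciprocity: 17 ≡ 1 and 29 ≡ 1 (mod 4), so (17/29) = +(29/17).
Reduce top mod 17: now compute (12/17).
Pull out 2^2: since 17 ≡ 1 (mod 8), (2/17) = +1, so (2/17)^2 = +1.
Reciprocity: 3 ≡ 3 and 17 ≡ 1 (mod 4), so (3/17) = +(17/3).
Reduce top mod 3: now compute (2/3).
Pull out 2: since 3 ≡ 3 (mod 8), (2/3) = -1.
Reached (1/3) = 1. Collecting the sign flips along the way, the symbol is +1.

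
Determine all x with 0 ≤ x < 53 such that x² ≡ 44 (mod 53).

53 ≡ 1 (mod 4), so we find a root by search.
Trying successive values, 16² = 256 ≡ 44 (mod 53). The other root is 53 − 16 = 37.

16, 37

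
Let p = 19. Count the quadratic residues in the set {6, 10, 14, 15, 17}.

(6/19) = +1 → QR.
(10/19) = -1 → non-residue.
(14/19) = -1 → non-residue.
(15/19) = -1 → non-residue.
(17/19) = +1 → QR.
Total quadratic residues among the 5: 2.

2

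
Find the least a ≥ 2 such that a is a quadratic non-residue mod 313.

5

(2/313) = +1, so 2 is a residue.
(3/313) = +1, so 3 is a residue.
(4/313) = +1, so 4 is a residue.
(5/313) = −1, so 5 is the smallest positive non-residue mod 313.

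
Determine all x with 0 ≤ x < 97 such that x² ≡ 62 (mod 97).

97 ≡ 1 (mod 4), so we find a root by search.
Trying successive values, 16² = 256 ≡ 62 (mod 97). The other root is 97 − 16 = 81.

16, 81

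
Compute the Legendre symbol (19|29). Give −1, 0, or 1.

Euler's criterion: (19/29) ≡ 19^14 (mod 29).
19^2 ≡ 13 (mod 29)
19^4 ≡ 24 (mod 29)
19^8 ≡ 25 (mod 29)
19^14 = 19^(8+4+2) ≡ 28 (mod 29).
Result is 28 ≡ −1, so (19/29) = −1.

-1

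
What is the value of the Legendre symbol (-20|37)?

First reduce: -20 ≡ 17 (mod 37).
Reciprocity: 17 ≡ 1 and 37 ≡ 1 (mod 4), so (17/37) = +(37/17).
Reduce top mod 17: now compute (3/17).
Reciprocity: 3 ≡ 3 and 17 ≡ 1 (mod 4), so (3/17) = +(17/3).
Reduce top mod 3: now compute (2/3).
Pull out 2: since 3 ≡ 3 (mod 8), (2/3) = -1.
Reached (1/3) = 1. Collecting the sign flips along the way, the symbol is -1.

-1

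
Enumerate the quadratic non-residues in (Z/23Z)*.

5, 7, 10, 11, 14, 15, 17, 19, 20, 21, 22

Square k = 1,…,11 (k and 23−k give the same square):
1²=1, 2²=4, 3²=9, 4²=16, 5²≡2, 6²≡13, 7²≡3, 8²≡18, 9²≡12, 10²≡8, 11²≡6 (mod 23).
The residues are {1, 2, 3, 4, 6, 8, 9, 12, 13, 16, 18}; the non-residues are the remaining 11 nonzero classes.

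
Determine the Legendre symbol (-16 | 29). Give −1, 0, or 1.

1

First reduce: -16 ≡ 13 (mod 29).
Reciprocity: 13 ≡ 1 and 29 ≡ 1 (mod 4), so (13/29) = +(29/13).
Reduce top mod 13: now compute (3/13).
Reciprocity: 3 ≡ 3 and 13 ≡ 1 (mod 4), so (3/13) = +(13/3).
Reduce top mod 3: now compute (1/3).
Reached (1/3) = 1. Collecting the sign flips along the way, the symbol is +1.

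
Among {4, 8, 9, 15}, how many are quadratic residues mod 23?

(4/23) = +1 → QR.
(8/23) = +1 → QR.
(9/23) = +1 → QR.
(15/23) = -1 → non-residue.
Total quadratic residues among the 4: 3.

3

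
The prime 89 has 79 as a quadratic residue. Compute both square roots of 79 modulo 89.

89 ≡ 1 (mod 4), so we find a root by search.
Trying successive values, 41² = 1681 ≡ 79 (mod 89). The other root is 89 − 41 = 48.

41, 48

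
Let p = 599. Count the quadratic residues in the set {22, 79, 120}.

1

(22/599) = -1 → non-residue.
(79/599) = -1 → non-residue.
(120/599) = +1 → QR.
Total quadratic residues among the 3: 1.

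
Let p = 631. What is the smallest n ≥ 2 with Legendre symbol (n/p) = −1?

(2/631) = +1, so 2 is a residue.
(3/631) = −1, so 3 is the smallest positive non-residue mod 631.

3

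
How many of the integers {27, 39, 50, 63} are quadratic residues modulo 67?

(27/67) = -1 → non-residue.
(39/67) = +1 → QR.
(50/67) = -1 → non-residue.
(63/67) = -1 → non-residue.
Total quadratic residues among the 4: 1.

1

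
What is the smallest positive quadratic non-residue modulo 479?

(2/479) = +1, so 2 is a residue.
(3/479) = +1, so 3 is a residue.
(4/479) = +1, so 4 is a residue.
(5/479) = +1, so 5 is a residue.
(6/479) = +1, so 6 is a residue.
(7/479) = +1, so 7 is a residue.
(8/479) = +1, so 8 is a residue.
(9/479) = +1, so 9 is a residue.
(10/479) = +1, so 10 is a residue.
(11/479) = +1, so 11 is a residue.
(12/479) = +1, so 12 is a residue.
(13/479) = −1, so 13 is the smallest positive non-residue mod 479.

13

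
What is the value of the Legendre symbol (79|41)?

-1

First reduce: 79 ≡ 38 (mod 41).
Pull out 2: since 41 ≡ 1 (mod 8), (2/41) = +1.
Reciprocity: 19 ≡ 3 and 41 ≡ 1 (mod 4), so (19/41) = +(41/19).
Reduce top mod 19: now compute (3/19).
Reciprocity: 3 ≡ 3 and 19 ≡ 3 (mod 4), so (3/19) = −(19/3).
Reduce top mod 3: now compute (1/3).
Reached (1/3) = 1. Collecting the sign flips along the way, the symbol is -1.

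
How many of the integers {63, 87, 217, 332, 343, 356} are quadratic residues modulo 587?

6

(63/587) = +1 → QR.
(87/587) = +1 → QR.
(217/587) = +1 → QR.
(332/587) = +1 → QR.
(343/587) = +1 → QR.
(356/587) = +1 → QR.
Total quadratic residues among the 6: 6.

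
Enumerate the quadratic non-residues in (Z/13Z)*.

2,5,6,7,8,11

Square k = 1,…,6 (k and 13−k give the same square):
1²=1, 2²=4, 3²=9, 4²≡3, 5²≡12, 6²≡10 (mod 13).
The residues are {1, 3, 4, 9, 10, 12}; the non-residues are the remaining 6 nonzero classes.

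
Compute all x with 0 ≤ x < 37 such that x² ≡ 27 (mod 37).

37 ≡ 1 (mod 4), so we find a root by search.
Trying successive values, 8² = 64 ≡ 27 (mod 37). The other root is 37 − 8 = 29.

8, 29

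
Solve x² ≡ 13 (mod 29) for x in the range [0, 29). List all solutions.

29 ≡ 1 (mod 4), so we find a root by search.
Trying successive values, 10² = 100 ≡ 13 (mod 29). The other root is 29 − 10 = 19.

10, 19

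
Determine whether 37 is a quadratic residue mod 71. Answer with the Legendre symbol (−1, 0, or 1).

Euler's criterion: (37/71) ≡ 37^35 (mod 71).
37^2 ≡ 20 (mod 71)
37^4 ≡ 45 (mod 71)
37^8 ≡ 37 (mod 71)
37^16 ≡ 20 (mod 71)
37^32 ≡ 45 (mod 71)
37^35 = 37^(32+2+1) ≡ 1 (mod 71).
Result is 1, so (37/71) = 1.

1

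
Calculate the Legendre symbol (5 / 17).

Reciprocity: 5 ≡ 1 and 17 ≡ 1 (mod 4), so (5/17) = +(17/5).
Reduce top mod 5: now compute (2/5).
Pull out 2: since 5 ≡ 5 (mod 8), (2/5) = -1.
Reached (1/5) = 1. Collecting the sign flips along the way, the symbol is -1.

-1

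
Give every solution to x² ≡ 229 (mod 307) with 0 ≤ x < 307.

42, 265

Since 307 ≡ 3 (mod 4), a square root of 229 is 229^((307+1)/4) = 229^77 mod 307.
Repeated squaring: 229^2≡251, 229^4≡66, 229^8≡58, 229^16≡294, 229^32≡169, 229^64≡10 (mod 307).
229^77 = 229^(64+8+4+1) ≡ 42 (mod 307).
Check: 42² = 1764 ≡ 229 (mod 307). The two roots are 42 and 265.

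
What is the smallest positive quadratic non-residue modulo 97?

5

(2/97) = +1, so 2 is a residue.
(3/97) = +1, so 3 is a residue.
(4/97) = +1, so 4 is a residue.
(5/97) = −1, so 5 is the smallest positive non-residue mod 97.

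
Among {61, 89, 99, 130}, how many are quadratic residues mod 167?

(61/167) = +1 → QR.
(89/167) = +1 → QR.
(99/167) = +1 → QR.
(130/167) = +1 → QR.
Total quadratic residues among the 4: 4.

4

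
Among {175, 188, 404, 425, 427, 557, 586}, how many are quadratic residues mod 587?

(175/587) = +1 → QR.
(188/587) = +1 → QR.
(404/587) = +1 → QR.
(425/587) = +1 → QR.
(427/587) = -1 → non-residue.
(557/587) = -1 → non-residue.
(586/587) = -1 → non-residue.
Total quadratic residues among the 7: 4.

4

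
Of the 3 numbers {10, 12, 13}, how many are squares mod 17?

(10/17) = -1 → non-residue.
(12/17) = -1 → non-residue.
(13/17) = +1 → QR.
Total quadratic residues among the 3: 1.

1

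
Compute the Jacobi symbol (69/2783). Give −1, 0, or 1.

Reciprocity: 69 ≡ 1 and 2783 ≡ 3 (mod 4), so (69/2783) = +(2783/69).
Reduce top mod 69: now compute (23/69).
Reciprocity: 23 ≡ 3 and 69 ≡ 1 (mod 4), so (23/69) = +(69/23).
Reduce top mod 23: now compute (0/23).
Top reduces to 0: gcd > 1, so the symbol is 0.

0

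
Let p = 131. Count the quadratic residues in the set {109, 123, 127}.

(109/131) = +1 → QR.
(123/131) = +1 → QR.
(127/131) = -1 → non-residue.
Total quadratic residues among the 3: 2.

2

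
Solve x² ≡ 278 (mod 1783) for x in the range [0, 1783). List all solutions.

Since 1783 ≡ 3 (mod 4), a square root of 278 is 278^((1783+1)/4) = 278^446 mod 1783.
Repeated squaring: 278^2≡615, 278^4≡229, 278^8≡734, 278^16≡290, 278^32≡299, 278^64≡251, 278^128≡596, 278^256≡399 (mod 1783).
278^446 = 278^(256+128+32+16+8+4+2) ≡ 1721 (mod 1783).
Check: 1721² = 2961841 ≡ 278 (mod 1783). The two roots are 62 and 1721.

62, 1721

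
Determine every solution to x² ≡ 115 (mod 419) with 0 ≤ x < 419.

80, 339

Since 419 ≡ 3 (mod 4), a square root of 115 is 115^((419+1)/4) = 115^105 mod 419.
Repeated squaring: 115^2≡236, 115^4≡388, 115^8≡123, 115^16≡45, 115^32≡349, 115^64≡291 (mod 419).
115^105 = 115^(64+32+8+1) ≡ 80 (mod 419).
Check: 80² = 6400 ≡ 115 (mod 419). The two roots are 80 and 339.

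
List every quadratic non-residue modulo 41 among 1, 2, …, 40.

Square k = 1,…,20 (k and 41−k give the same square):
1²=1, 2²=4, 3²=9, 4²=16, 5²=25, 6²=36, 7²≡8, 8²≡23, 9²≡40, 10²≡18, 11²≡39, 12²≡21, 13²≡5, 14²≡32, 15²≡20, 16²≡10, 17²≡2, 18²≡37, 19²≡33, 20²≡31 (mod 41).
The residues are {1, 2, 4, 5, 8, 9, 10, 16, 18, 20, 21, 23, 25, 31, 32, 33, 36, 37, 39, 40}; the non-residues are the remaining 20 nonzero classes.

3 6 7 11 12 13 14 15 17 19 22 24 26 27 28 29 30 34 35 38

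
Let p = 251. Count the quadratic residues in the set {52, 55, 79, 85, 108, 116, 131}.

5

(52/251) = +1 → QR.
(55/251) = -1 → non-residue.
(79/251) = +1 → QR.
(85/251) = +1 → QR.
(108/251) = +1 → QR.
(116/251) = -1 → non-residue.
(131/251) = +1 → QR.
Total quadratic residues among the 7: 5.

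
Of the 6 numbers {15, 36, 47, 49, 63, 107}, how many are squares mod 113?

4

(15/113) = +1 → QR.
(36/113) = +1 → QR.
(47/113) = -1 → non-residue.
(49/113) = +1 → QR.
(63/113) = +1 → QR.
(107/113) = -1 → non-residue.
Total quadratic residues among the 6: 4.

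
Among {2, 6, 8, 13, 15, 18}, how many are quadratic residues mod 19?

1

(2/19) = -1 → non-residue.
(6/19) = +1 → QR.
(8/19) = -1 → non-residue.
(13/19) = -1 → non-residue.
(15/19) = -1 → non-residue.
(18/19) = -1 → non-residue.
Total quadratic residues among the 6: 1.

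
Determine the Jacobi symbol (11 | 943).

1

Reciprocity: 11 ≡ 3 and 943 ≡ 3 (mod 4), so (11/943) = −(943/11).
Reduce top mod 11: now compute (8/11).
Pull out 2^3: since 11 ≡ 3 (mod 8), (2/11) = -1, so (2/11)^3 = -1.
Reached (1/11) = 1. Collecting the sign flips along the way, the symbol is +1.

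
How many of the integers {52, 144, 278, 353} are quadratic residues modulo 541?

(52/541) = -1 → non-residue.
(144/541) = +1 → QR.
(278/541) = -1 → non-residue.
(353/541) = +1 → QR.
Total quadratic residues among the 4: 2.

2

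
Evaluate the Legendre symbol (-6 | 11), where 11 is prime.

1

First reduce: -6 ≡ 5 (mod 11).
Reciprocity: 5 ≡ 1 and 11 ≡ 3 (mod 4), so (5/11) = +(11/5).
Reduce top mod 5: now compute (1/5).
Reached (1/5) = 1. Collecting the sign flips along the way, the symbol is +1.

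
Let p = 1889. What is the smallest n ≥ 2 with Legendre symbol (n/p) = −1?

3

(2/1889) = +1, so 2 is a residue.
(3/1889) = −1, so 3 is the smallest positive non-residue mod 1889.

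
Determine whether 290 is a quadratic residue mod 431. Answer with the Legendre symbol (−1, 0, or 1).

1

Euler's criterion: (290/431) ≡ 290^215 (mod 431).
290^2 ≡ 55 (mod 431)
290^4 ≡ 8 (mod 431)
290^8 ≡ 64 (mod 431)
290^16 ≡ 217 (mod 431)
290^32 ≡ 110 (mod 431)
290^64 ≡ 32 (mod 431)
290^128 ≡ 162 (mod 431)
290^215 = 290^(128+64+16+4+2+1) ≡ 1 (mod 431).
Result is 1, so (290/431) = 1.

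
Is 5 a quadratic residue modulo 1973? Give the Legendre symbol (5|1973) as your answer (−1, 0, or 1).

-1

Reciprocity: 5 ≡ 1 and 1973 ≡ 1 (mod 4), so (5/1973) = +(1973/5).
Reduce top mod 5: now compute (3/5).
Reciprocity: 3 ≡ 3 and 5 ≡ 1 (mod 4), so (3/5) = +(5/3).
Reduce top mod 3: now compute (2/3).
Pull out 2: since 3 ≡ 3 (mod 8), (2/3) = -1.
Reached (1/3) = 1. Collecting the sign flips along the way, the symbol is -1.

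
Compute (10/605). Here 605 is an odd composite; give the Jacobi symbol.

Pull out 2: since 605 ≡ 5 (mod 8), (2/605) = -1.
Reciprocity: 5 ≡ 1 and 605 ≡ 1 (mod 4), so (5/605) = +(605/5).
Reduce top mod 5: now compute (0/5).
Top reduces to 0: gcd > 1, so the symbol is 0.

0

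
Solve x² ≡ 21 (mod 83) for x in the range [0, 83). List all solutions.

Since 83 ≡ 3 (mod 4), a square root of 21 is 21^((83+1)/4) = 21^21 mod 83.
Repeated squaring: 21^2≡26, 21^4≡12, 21^8≡61, 21^16≡69 (mod 83).
21^21 = 21^(16+4+1) ≡ 41 (mod 83).
Check: 41² = 1681 ≡ 21 (mod 83). The two roots are 41 and 42.

41, 42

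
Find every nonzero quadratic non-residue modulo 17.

Square k = 1,…,8 (k and 17−k give the same square):
1²=1, 2²=4, 3²=9, 4²=16, 5²≡8, 6²≡2, 7²≡15, 8²≡13 (mod 17).
The residues are {1, 2, 4, 8, 9, 13, 15, 16}; the non-residues are the remaining 8 nonzero classes.

3, 5, 6, 7, 10, 11, 12, 14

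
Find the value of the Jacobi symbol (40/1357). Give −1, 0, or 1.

Pull out 2^3: since 1357 ≡ 5 (mod 8), (2/1357) = -1, so (2/1357)^3 = -1.
Reciprocity: 5 ≡ 1 and 1357 ≡ 1 (mod 4), so (5/1357) = +(1357/5).
Reduce top mod 5: now compute (2/5).
Pull out 2: since 5 ≡ 5 (mod 8), (2/5) = -1.
Reached (1/5) = 1. Collecting the sign flips along the way, the symbol is +1.

1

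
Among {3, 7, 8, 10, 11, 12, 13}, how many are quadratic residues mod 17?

(3/17) = -1 → non-residue.
(7/17) = -1 → non-residue.
(8/17) = +1 → QR.
(10/17) = -1 → non-residue.
(11/17) = -1 → non-residue.
(12/17) = -1 → non-residue.
(13/17) = +1 → QR.
Total quadratic residues among the 7: 2.

2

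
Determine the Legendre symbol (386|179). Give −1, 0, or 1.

-1

Euler's criterion: (386/179) ≡ 28^89 (mod 179).
28^2 ≡ 68 (mod 179)
28^4 ≡ 149 (mod 179)
28^8 ≡ 5 (mod 179)
28^16 ≡ 25 (mod 179)
28^32 ≡ 88 (mod 179)
28^64 ≡ 47 (mod 179)
28^89 = 28^(64+16+8+1) ≡ 178 (mod 179).
Result is 178 ≡ −1, so (386/179) = −1.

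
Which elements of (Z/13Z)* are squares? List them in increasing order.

1 3 4 9 10 12

Square k = 1,…,6 (k and 13−k give the same square):
1²=1, 2²=4, 3²=9, 4²≡3, 5²≡12, 6²≡10 (mod 13).
So the quadratic residues mod 13 are {1, 3, 4, 9, 10, 12}.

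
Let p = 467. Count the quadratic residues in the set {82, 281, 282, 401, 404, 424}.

(82/467) = -1 → non-residue.
(281/467) = -1 → non-residue.
(282/467) = -1 → non-residue.
(401/467) = -1 → non-residue.
(404/467) = -1 → non-residue.
(424/467) = -1 → non-residue.
Total quadratic residues among the 6: 0.

0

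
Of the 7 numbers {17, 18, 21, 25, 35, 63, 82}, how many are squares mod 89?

4

(17/89) = +1 → QR.
(18/89) = +1 → QR.
(21/89) = +1 → QR.
(25/89) = +1 → QR.
(35/89) = -1 → non-residue.
(63/89) = -1 → non-residue.
(82/89) = -1 → non-residue.
Total quadratic residues among the 7: 4.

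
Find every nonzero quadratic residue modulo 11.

1 3 4 5 9

Square k = 1,…,5 (k and 11−k give the same square):
1²=1, 2²=4, 3²=9, 4²≡5, 5²≡3 (mod 11).
So the quadratic residues mod 11 are {1, 3, 4, 5, 9}.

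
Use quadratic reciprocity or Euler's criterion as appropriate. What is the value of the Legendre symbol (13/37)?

-1

Reciprocity: 13 ≡ 1 and 37 ≡ 1 (mod 4), so (13/37) = +(37/13).
Reduce top mod 13: now compute (11/13).
Reciprocity: 11 ≡ 3 and 13 ≡ 1 (mod 4), so (11/13) = +(13/11).
Reduce top mod 11: now compute (2/11).
Pull out 2: since 11 ≡ 3 (mod 8), (2/11) = -1.
Reached (1/11) = 1. Collecting the sign flips along the way, the symbol is -1.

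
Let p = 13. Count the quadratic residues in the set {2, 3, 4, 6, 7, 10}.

3

(2/13) = -1 → non-residue.
(3/13) = +1 → QR.
(4/13) = +1 → QR.
(6/13) = -1 → non-residue.
(7/13) = -1 → non-residue.
(10/13) = +1 → QR.
Total quadratic residues among the 6: 3.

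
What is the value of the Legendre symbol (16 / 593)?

Euler's criterion: (16/593) ≡ 16^296 (mod 593).
16^2 ≡ 256 (mod 593)
16^4 ≡ 306 (mod 593)
16^8 ≡ 535 (mod 593)
16^16 ≡ 399 (mod 593)
16^32 ≡ 277 (mod 593)
16^64 ≡ 232 (mod 593)
16^128 ≡ 454 (mod 593)
16^256 ≡ 345 (mod 593)
16^296 = 16^(256+32+8) ≡ 1 (mod 593).
Result is 1, so (16/593) = 1.

1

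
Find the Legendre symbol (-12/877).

First reduce: -12 ≡ 865 (mod 877).
Reciprocity: 865 ≡ 1 and 877 ≡ 1 (mod 4), so (865/877) = +(877/865).
Reduce top mod 865: now compute (12/865).
Pull out 2^2: since 865 ≡ 1 (mod 8), (2/865) = +1, so (2/865)^2 = +1.
Reciprocity: 3 ≡ 3 and 865 ≡ 1 (mod 4), so (3/865) = +(865/3).
Reduce top mod 3: now compute (1/3).
Reached (1/3) = 1. Collecting the sign flips along the way, the symbol is +1.

1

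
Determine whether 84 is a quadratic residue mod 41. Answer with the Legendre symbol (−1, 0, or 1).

1

Euler's criterion: (84/41) ≡ 2^20 (mod 41).
2^2 ≡ 4 (mod 41)
2^4 ≡ 16 (mod 41)
2^8 ≡ 10 (mod 41)
2^16 ≡ 18 (mod 41)
2^20 = 2^(16+4) ≡ 1 (mod 41).
Result is 1, so (84/41) = 1.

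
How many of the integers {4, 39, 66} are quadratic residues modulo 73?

(4/73) = +1 → QR.
(39/73) = -1 → non-residue.
(66/73) = -1 → non-residue.
Total quadratic residues among the 3: 1.

1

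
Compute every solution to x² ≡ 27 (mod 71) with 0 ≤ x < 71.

Since 71 ≡ 3 (mod 4), a square root of 27 is 27^((71+1)/4) = 27^18 mod 71.
Repeated squaring: 27^2≡19, 27^4≡6, 27^8≡36, 27^16≡18 (mod 71).
27^18 = 27^(16+2) ≡ 58 (mod 71).
Check: 58² = 3364 ≡ 27 (mod 71). The two roots are 13 and 58.

13, 58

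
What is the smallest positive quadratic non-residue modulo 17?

3

(2/17) = +1, so 2 is a residue.
(3/17) = −1, so 3 is the smallest positive non-residue mod 17.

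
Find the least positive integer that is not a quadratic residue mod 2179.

2

(2/2179) = −1, so 2 is the smallest positive non-residue mod 2179.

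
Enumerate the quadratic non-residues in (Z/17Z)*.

3,5,6,7,10,11,12,14

Square k = 1,…,8 (k and 17−k give the same square):
1²=1, 2²=4, 3²=9, 4²=16, 5²≡8, 6²≡2, 7²≡15, 8²≡13 (mod 17).
The residues are {1, 2, 4, 8, 9, 13, 15, 16}; the non-residues are the remaining 8 nonzero classes.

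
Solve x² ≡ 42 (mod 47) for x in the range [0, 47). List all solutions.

Since 47 ≡ 3 (mod 4), a square root of 42 is 42^((47+1)/4) = 42^12 mod 47.
Repeated squaring: 42^2≡25, 42^4≡14, 42^8≡8 (mod 47).
42^12 = 42^(8+4) ≡ 18 (mod 47).
Check: 18² = 324 ≡ 42 (mod 47). The two roots are 18 and 29.

18, 29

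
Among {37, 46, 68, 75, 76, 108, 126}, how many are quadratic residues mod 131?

3

(37/131) = -1 → non-residue.
(46/131) = +1 → QR.
(68/131) = -1 → non-residue.
(75/131) = +1 → QR.
(76/131) = -1 → non-residue.
(108/131) = +1 → QR.
(126/131) = -1 → non-residue.
Total quadratic residues among the 7: 3.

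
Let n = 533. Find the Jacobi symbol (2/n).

-1

Pull out 2: since 533 ≡ 5 (mod 8), (2/533) = -1.
Reached (1/533) = 1. Collecting the sign flips along the way, the symbol is -1.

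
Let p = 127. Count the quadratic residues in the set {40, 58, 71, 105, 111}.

(40/127) = -1 → non-residue.
(58/127) = -1 → non-residue.
(71/127) = +1 → QR.
(105/127) = -1 → non-residue.
(111/127) = -1 → non-residue.
Total quadratic residues among the 5: 1.

1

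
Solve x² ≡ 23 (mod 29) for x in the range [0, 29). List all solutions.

9, 20

29 ≡ 1 (mod 4), so we find a root by search.
Trying successive values, 9² = 81 ≡ 23 (mod 29). The other root is 29 − 9 = 20.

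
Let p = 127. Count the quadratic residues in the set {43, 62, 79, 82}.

(43/127) = -1 → non-residue.
(62/127) = +1 → QR.
(79/127) = +1 → QR.
(82/127) = +1 → QR.
Total quadratic residues among the 4: 3.

3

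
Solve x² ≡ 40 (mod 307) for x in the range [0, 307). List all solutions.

Since 307 ≡ 3 (mod 4), a square root of 40 is 40^((307+1)/4) = 40^77 mod 307.
Repeated squaring: 40^2≡65, 40^4≡234, 40^8≡110, 40^16≡127, 40^32≡165, 40^64≡209 (mod 307).
40^77 = 40^(64+8+4+1) ≡ 276 (mod 307).
Check: 276² = 76176 ≡ 40 (mod 307). The two roots are 31 and 276.

31, 276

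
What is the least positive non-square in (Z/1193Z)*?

(2/1193) = +1, so 2 is a residue.
(3/1193) = −1, so 3 is the smallest positive non-residue mod 1193.

3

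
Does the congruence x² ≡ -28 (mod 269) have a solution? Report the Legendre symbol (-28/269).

-1

Euler's criterion: (-28/269) ≡ 241^134 (mod 269).
241^2 ≡ 246 (mod 269)
241^4 ≡ 260 (mod 269)
241^8 ≡ 81 (mod 269)
241^16 ≡ 105 (mod 269)
241^32 ≡ 265 (mod 269)
241^64 ≡ 16 (mod 269)
241^128 ≡ 256 (mod 269)
241^134 = 241^(128+4+2) ≡ 268 (mod 269).
Result is 268 ≡ −1, so (-28/269) = −1.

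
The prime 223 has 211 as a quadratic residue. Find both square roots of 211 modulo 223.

65, 158

Since 223 ≡ 3 (mod 4), a square root of 211 is 211^((223+1)/4) = 211^56 mod 223.
Repeated squaring: 211^2≡144, 211^4≡220, 211^8≡9, 211^16≡81, 211^32≡94 (mod 223).
211^56 = 211^(32+16+8) ≡ 65 (mod 223).
Check: 65² = 4225 ≡ 211 (mod 223). The two roots are 65 and 158.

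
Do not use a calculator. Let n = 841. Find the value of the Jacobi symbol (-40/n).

First reduce: -40 ≡ 801 (mod 841).
Reciprocity: 801 ≡ 1 and 841 ≡ 1 (mod 4), so (801/841) = +(841/801).
Reduce top mod 801: now compute (40/801).
Pull out 2^3: since 801 ≡ 1 (mod 8), (2/801) = +1, so (2/801)^3 = +1.
Reciprocity: 5 ≡ 1 and 801 ≡ 1 (mod 4), so (5/801) = +(801/5).
Reduce top mod 5: now compute (1/5).
Reached (1/5) = 1. Collecting the sign flips along the way, the symbol is +1.

1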